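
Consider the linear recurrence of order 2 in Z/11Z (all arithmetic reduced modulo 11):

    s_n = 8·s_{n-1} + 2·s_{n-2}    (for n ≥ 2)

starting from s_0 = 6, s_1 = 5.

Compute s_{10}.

9

s_2 = 8·5 + 2·6 = 8
s_3 = 8·8 + 2·5 = 8
s_4 = 8·8 + 2·8 = 3
s_5 = 8·3 + 2·8 = 7
s_6 = 8·7 + 2·3 = 7
s_7 = 8·7 + 2·7 = 4
s_8 = 8·4 + 2·7 = 2
s_9 = 8·2 + 2·4 = 2
s_10 = 8·2 + 2·2 = 9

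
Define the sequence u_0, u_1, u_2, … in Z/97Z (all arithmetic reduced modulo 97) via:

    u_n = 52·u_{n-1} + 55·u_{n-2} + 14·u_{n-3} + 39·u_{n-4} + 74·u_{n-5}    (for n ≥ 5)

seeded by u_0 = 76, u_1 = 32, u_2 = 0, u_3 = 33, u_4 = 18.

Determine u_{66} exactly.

20

u_5 = 52·18 + 55·33 + 14·0 + 39·32 + 74·76 = 20
u_6 = 52·20 + 55·18 + 14·33 + 39·0 + 74·32 = 10
u_7 = 52·10 + 55·20 + 14·18 + 39·33 + 74·0 = 55
u_8 = 52·55 + 55·10 + 14·20 + 39·18 + 74·33 = 44
u_9 = 52·44 + 55·55 + 14·10 + 39·20 + 74·18 = 96
u_10 = 52·96 + 55·44 + 14·55 + 39·10 + 74·20 = 61
u_11 = 52·61 + 55·96 + 14·44 + 39·55 + 74·10 = 22
u_12 = 52·22 + 55·61 + 14·96 + 39·44 + 74·55 = 86
u_13 = 52·86 + 55·22 + 14·61 + 39·96 + 74·44 = 53
u_14 = 52·53 + 55·86 + 14·22 + 39·61 + 74·96 = 11
u_15 = 52·11 + 55·53 + 14·86 + 39·22 + 74·61 = 72
u_16 = 52·72 + 55·11 + 14·53 + 39·86 + 74·22 = 82
u_17 = 52·82 + 55·72 + 14·11 + 39·53 + 74·86 = 28
u_18 = 52·28 + 55·82 + 14·72 + 39·11 + 74·53 = 73
u_19 = 52·73 + 55·28 + 14·82 + 39·72 + 74·11 = 18
u_20 = 52·18 + 55·73 + 14·28 + 39·82 + 74·72 = 95
u_21 = 52·95 + 55·18 + 14·73 + 39·28 + 74·82 = 47
u_22 = 52·47 + 55·95 + 14·18 + 39·73 + 74·28 = 36
u_23 = 52·36 + 55·47 + 14·95 + 39·18 + 74·73 = 57
u_24 = 52·57 + 55·36 + 14·47 + 39·95 + 74·18 = 66
u_25 = 52·66 + 55·57 + 14·36 + 39·47 + 74·95 = 26
u_26 = 52·26 + 55·66 + 14·57 + 39·36 + 74·47 = 89
u_27 = 52·89 + 55·26 + 14·66 + 39·57 + 74·36 = 35
u_28 = 52·35 + 55·89 + 14·26 + 39·66 + 74·57 = 0
u_29 = 52·0 + 55·35 + 14·89 + 39·26 + 74·66 = 48
u_30 = 52·48 + 55·0 + 14·35 + 39·89 + 74·26 = 39
u_31 = 52·39 + 55·48 + 14·0 + 39·35 + 74·89 = 9
u_32 = 52·9 + 55·39 + 14·48 + 39·0 + 74·35 = 55
u_33 = 52·55 + 55·9 + 14·39 + 39·48 + 74·0 = 50
u_34 = 52·50 + 55·55 + 14·9 + 39·39 + 74·48 = 57
u_35 = 52·57 + 55·50 + 14·55 + 39·9 + 74·39 = 21
u_36 = 52·21 + 55·57 + 14·50 + 39·55 + 74·9 = 75
u_37 = 52·75 + 55·21 + 14·57 + 39·50 + 74·55 = 39
u_38 = 52·39 + 55·75 + 14·21 + 39·57 + 74·50 = 51
u_39 = 52·51 + 55·39 + 14·75 + 39·21 + 74·57 = 20
u_40 = 52·20 + 55·51 + 14·39 + 39·75 + 74·21 = 43
u_41 = 52·43 + 55·20 + 14·51 + 39·39 + 74·75 = 63
u_42 = 52·63 + 55·43 + 14·20 + 39·51 + 74·39 = 29
u_43 = 52·29 + 55·63 + 14·43 + 39·20 + 74·51 = 41
u_44 = 52·41 + 55·29 + 14·63 + 39·43 + 74·20 = 6
u_45 = 52·6 + 55·41 + 14·29 + 39·63 + 74·43 = 76
u_46 = 52·76 + 55·6 + 14·41 + 39·29 + 74·63 = 76
u_47 = 52·76 + 55·76 + 14·6 + 39·41 + 74·29 = 30
u_48 = 52·30 + 55·76 + 14·76 + 39·6 + 74·41 = 81
u_49 = 52·81 + 55·30 + 14·76 + 39·76 + 74·6 = 52
u_50 = 52·52 + 55·81 + 14·30 + 39·76 + 74·76 = 65
u_51 = 52·65 + 55·52 + 14·81 + 39·30 + 74·76 = 6
u_52 = 52·6 + 55·65 + 14·52 + 39·81 + 74·30 = 3
u_53 = 52·3 + 55·6 + 14·65 + 39·52 + 74·81 = 9
u_54 = 52·9 + 55·3 + 14·6 + 39·65 + 74·52 = 19
u_55 = 52·19 + 55·9 + 14·3 + 39·6 + 74·65 = 70
u_56 = 52·70 + 55·19 + 14·9 + 39·3 + 74·6 = 37
u_57 = 52·37 + 55·70 + 14·19 + 39·9 + 74·3 = 17
u_58 = 52·17 + 55·37 + 14·70 + 39·19 + 74·9 = 68
u_59 = 52·68 + 55·17 + 14·37 + 39·70 + 74·19 = 7
u_60 = 52·7 + 55·68 + 14·17 + 39·37 + 74·70 = 4
u_61 = 52·4 + 55·7 + 14·68 + 39·17 + 74·37 = 96
u_62 = 52·96 + 55·4 + 14·7 + 39·68 + 74·17 = 5
u_63 = 52·5 + 55·96 + 14·4 + 39·7 + 74·68 = 37
u_64 = 52·37 + 55·5 + 14·96 + 39·4 + 74·7 = 46
u_65 = 52·46 + 55·37 + 14·5 + 39·96 + 74·4 = 1
u_66 = 52·1 + 55·46 + 14·37 + 39·5 + 74·96 = 20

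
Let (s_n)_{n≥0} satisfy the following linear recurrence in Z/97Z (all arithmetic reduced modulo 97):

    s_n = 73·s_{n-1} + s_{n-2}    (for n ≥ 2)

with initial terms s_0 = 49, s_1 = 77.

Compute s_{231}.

76

s_2 = 73·77 + 1·49 = 44
s_3 = 73·44 + 1·77 = 88
s_4 = 73·88 + 1·44 = 66
s_5 = 73·66 + 1·88 = 56
s_6 = 73·56 + 1·66 = 80
s_7 = 73·80 + 1·56 = 76
s_8 = 73·76 + 1·80 = 2
s_9 = 73·2 + 1·76 = 28
s_10 = 73·28 + 1·2 = 9
s_11 = 73·9 + 1·28 = 6
s_12 = 73·6 + 1·9 = 59
s_13 = 73·59 + 1·6 = 45
s_14 = 73·45 + 1·59 = 46
s_15 = 73·46 + 1·45 = 8
s_16 = 73·8 + 1·46 = 48
s_17 = 73·48 + 1·8 = 20
s_18 = 73·20 + 1·48 = 53
s_19 = 73·53 + 1·20 = 9
s_20 = 73·9 + 1·53 = 31
s_21 = 73·31 + 1·9 = 41
s_22 = 73·41 + 1·31 = 17
s_23 = 73·17 + 1·41 = 21
s_24 = 73·21 + 1·17 = 95
s_25 = 73·95 + 1·21 = 69
s_26 = 73·69 + 1·95 = 88
s_27 = 73·88 + 1·69 = 91
s_28 = 73·91 + 1·88 = 38
s_29 = 73·38 + 1·91 = 52
s_30 = 73·52 + 1·38 = 51
s_31 = 73·51 + 1·52 = 89
s_32 = 73·89 + 1·51 = 49
s_33 = 73·49 + 1·89 = 77
(s_32, s_33) = (49, 77) = (s_0, s_1), so the sequence has period 32.
231 ≡ 7 (mod 32), hence s_231 = s_7 = 76.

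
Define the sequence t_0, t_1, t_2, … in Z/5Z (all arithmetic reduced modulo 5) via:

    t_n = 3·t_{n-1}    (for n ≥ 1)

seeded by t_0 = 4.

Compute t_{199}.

3

t_1 = 3·4 = 2
t_2 = 3·2 = 1
t_3 = 3·1 = 3
t_4 = 3·3 = 4
(t_4) = (4) = (t_0), so the sequence has period 4.
199 ≡ 3 (mod 4), hence t_199 = t_3 = 3.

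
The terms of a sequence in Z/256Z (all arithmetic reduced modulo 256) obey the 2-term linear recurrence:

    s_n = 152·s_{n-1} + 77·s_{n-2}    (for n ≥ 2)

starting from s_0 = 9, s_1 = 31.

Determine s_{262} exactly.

181

s_2 = 152·31 + 77·9 = 29
s_3 = 152·29 + 77·31 = 139
s_4 = 152·139 + 77·29 = 65
s_5 = 152·65 + 77·139 = 103
s_6 = 152·103 + 77·65 = 181
s_7 = 152·181 + 77·103 = 115
s_8 = 152·115 + 77·181 = 185
s_9 = 152·185 + 77·115 = 111
s_10 = 152·111 + 77·185 = 141
s_11 = 152·141 + 77·111 = 27
s_12 = 152·27 + 77·141 = 113
s_13 = 152·113 + 77·27 = 55
s_14 = 152·55 + 77·113 = 165
s_15 = 152·165 + 77·55 = 131
s_16 = 152·131 + 77·165 = 105
s_17 = 152·105 + 77·131 = 191
s_18 = 152·191 + 77·105 = 253
s_19 = 152·253 + 77·191 = 171
s_20 = 152·171 + 77·253 = 161
s_21 = 152·161 + 77·171 = 7
s_22 = 152·7 + 77·161 = 149
s_23 = 152·149 + 77·7 = 147
s_24 = 152·147 + 77·149 = 25
s_25 = 152·25 + 77·147 = 15
s_26 = 152·15 + 77·25 = 109
s_27 = 152·109 + 77·15 = 59
s_28 = 152·59 + 77·109 = 209
s_29 = 152·209 + 77·59 = 215
s_30 = 152·215 + 77·209 = 133
s_31 = 152·133 + 77·215 = 163
s_32 = 152·163 + 77·133 = 201
s_33 = 152·201 + 77·163 = 95
s_34 = 152·95 + 77·201 = 221
s_35 = 152·221 + 77·95 = 203
s_36 = 152·203 + 77·221 = 1
s_37 = 152·1 + 77·203 = 167
s_38 = 152·167 + 77·1 = 117
s_39 = 152·117 + 77·167 = 179
s_40 = 152·179 + 77·117 = 121
s_41 = 152·121 + 77·179 = 175
s_42 = 152·175 + 77·121 = 77
s_43 = 152·77 + 77·175 = 91
s_44 = 152·91 + 77·77 = 49
s_45 = 152·49 + 77·91 = 119
s_46 = 152·119 + 77·49 = 101
s_47 = 152·101 + 77·119 = 195
s_48 = 152·195 + 77·101 = 41
s_49 = 152·41 + 77·195 = 255
s_50 = 152·255 + 77·41 = 189
s_51 = 152·189 + 77·255 = 235
s_52 = 152·235 + 77·189 = 97
s_53 = 152·97 + 77·235 = 71
s_54 = 152·71 + 77·97 = 85
s_55 = 152·85 + 77·71 = 211
s_56 = 152·211 + 77·85 = 217
s_57 = 152·217 + 77·211 = 79
s_58 = 152·79 + 77·217 = 45
s_59 = 152·45 + 77·79 = 123
s_60 = 152·123 + 77·45 = 145
s_61 = 152·145 + 77·123 = 23
s_62 = 152·23 + 77·145 = 69
s_63 = 152·69 + 77·23 = 227
s_64 = 152·227 + 77·69 = 137
s_65 = 152·137 + 77·227 = 159
s_66 = 152·159 + 77·137 = 157
s_67 = 152·157 + 77·159 = 11
s_68 = 152·11 + 77·157 = 193
s_69 = 152·193 + 77·11 = 231
s_70 = 152·231 + 77·193 = 53
s_71 = 152·53 + 77·231 = 243
s_72 = 152·243 + 77·53 = 57
s_73 = 152·57 + 77·243 = 239
s_74 = 152·239 + 77·57 = 13
s_75 = 152·13 + 77·239 = 155
s_76 = 152·155 + 77·13 = 241
s_77 = 152·241 + 77·155 = 183
s_78 = 152·183 + 77·241 = 37
s_79 = 152·37 + 77·183 = 3
s_80 = 152·3 + 77·37 = 233
s_81 = 152·233 + 77·3 = 63
s_82 = 152·63 + 77·233 = 125
s_83 = 152·125 + 77·63 = 43
s_84 = 152·43 + 77·125 = 33
s_85 = 152·33 + 77·43 = 135
s_86 = 152·135 + 77·33 = 21
s_87 = 152·21 + 77·135 = 19
s_88 = 152·19 + 77·21 = 153
s_89 = 152·153 + 77·19 = 143
s_90 = 152·143 + 77·153 = 237
s_91 = 152·237 + 77·143 = 187
s_92 = 152·187 + 77·237 = 81
s_93 = 152·81 + 77·187 = 87
s_94 = 152·87 + 77·81 = 5
s_95 = 152·5 + 77·87 = 35
s_96 = 152·35 + 77·5 = 73
s_97 = 152·73 + 77·35 = 223
s_98 = 152·223 + 77·73 = 93
s_99 = 152·93 + 77·223 = 75
s_100 = 152·75 + 77·93 = 129
s_101 = 152·129 + 77·75 = 39
s_102 = 152·39 + 77·129 = 245
s_103 = 152·245 + 77·39 = 51
s_104 = 152·51 + 77·245 = 249
s_105 = 152·249 + 77·51 = 47
s_106 = 152·47 + 77·249 = 205
s_107 = 152·205 + 77·47 = 219
s_108 = 152·219 + 77·205 = 177
s_109 = 152·177 + 77·219 = 247
s_110 = 152·247 + 77·177 = 229
s_111 = 152·229 + 77·247 = 67
s_112 = 152·67 + 77·229 = 169
s_113 = 152·169 + 77·67 = 127
s_114 = 152·127 + 77·169 = 61
s_115 = 152·61 + 77·127 = 107
s_116 = 152·107 + 77·61 = 225
s_117 = 152·225 + 77·107 = 199
s_118 = 152·199 + 77·225 = 213
s_119 = 152·213 + 77·199 = 83
s_120 = 152·83 + 77·213 = 89
s_121 = 152·89 + 77·83 = 207
s_122 = 152·207 + 77·89 = 173
s_123 = 152·173 + 77·207 = 251
s_124 = 152·251 + 77·173 = 17
s_125 = 152·17 + 77·251 = 151
s_126 = 152·151 + 77·17 = 197
s_127 = 152·197 + 77·151 = 99
s_128 = 152·99 + 77·197 = 9
s_129 = 152·9 + 77·99 = 31
(s_128, s_129) = (9, 31) = (s_0, s_1), so the sequence has period 128.
262 ≡ 6 (mod 128), hence s_262 = s_6 = 181.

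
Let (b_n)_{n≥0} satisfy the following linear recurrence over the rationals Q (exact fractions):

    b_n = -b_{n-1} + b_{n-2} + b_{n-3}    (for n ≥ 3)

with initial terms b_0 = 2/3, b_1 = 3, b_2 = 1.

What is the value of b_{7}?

2

b_3 = -1·1 + 1·3 + 1·2/3 = 8/3
b_4 = -1·8/3 + 1·1 + 1·3 = 4/3
b_5 = -1·4/3 + 1·8/3 + 1·1 = 7/3
b_6 = -1·7/3 + 1·4/3 + 1·8/3 = 5/3
b_7 = -1·5/3 + 1·7/3 + 1·4/3 = 2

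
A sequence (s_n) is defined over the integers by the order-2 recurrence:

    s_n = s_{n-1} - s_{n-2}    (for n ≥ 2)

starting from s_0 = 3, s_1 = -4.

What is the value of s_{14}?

s_2 = 1·-4 + -1·3 = -7
s_3 = 1·-7 + -1·-4 = -3
s_4 = 1·-3 + -1·-7 = 4
s_5 = 1·4 + -1·-3 = 7
s_6 = 1·7 + -1·4 = 3
s_7 = 1·3 + -1·7 = -4
(s_6, s_7) = (3, -4) = (s_0, s_1), so the sequence has period 6.
14 ≡ 2 (mod 6), hence s_14 = s_2 = -7.

-7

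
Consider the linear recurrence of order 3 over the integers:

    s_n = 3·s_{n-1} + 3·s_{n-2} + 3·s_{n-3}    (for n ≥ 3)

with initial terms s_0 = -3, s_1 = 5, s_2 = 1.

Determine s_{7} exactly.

2601

s_3 = 3·1 + 3·5 + 3·-3 = 9
s_4 = 3·9 + 3·1 + 3·5 = 45
s_5 = 3·45 + 3·9 + 3·1 = 165
s_6 = 3·165 + 3·45 + 3·9 = 657
s_7 = 3·657 + 3·165 + 3·45 = 2601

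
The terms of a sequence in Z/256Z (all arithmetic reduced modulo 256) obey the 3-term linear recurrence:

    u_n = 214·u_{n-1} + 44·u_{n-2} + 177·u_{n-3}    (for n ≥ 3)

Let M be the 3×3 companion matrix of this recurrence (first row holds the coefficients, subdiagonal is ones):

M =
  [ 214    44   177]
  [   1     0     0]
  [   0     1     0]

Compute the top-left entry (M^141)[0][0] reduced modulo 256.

(M^141)[0][0] is the top entry after applying M 141 times to the unit state (1, 0, 0). Equivalently it is h_{143} for the auxiliary sequence (h_n) obeying the same recurrence with h_2 = 1 and h_i = 0 for 0 ≤ i < 2:
h_3 = 214·1 + 44·0 + 177·0 = 214
h_4 = 214·214 + 44·1 + 177·0 = 16
h_5 = 214·16 + 44·214 + 177·1 = 217
h_6 = 214·217 + 44·16 + 177·214 = 28
h_7 = 214·28 + 44·217 + 177·16 = 196
h_8 = 214·196 + 44·28 + 177·217 = 177
Continuing the recurrence:
  h_9 = 2;  h_10 = 156;  h_11 = 33;  h_12 = 200;  h_13 = 184;  h_14 = 1
  h_15 = 190;  h_16 = 56;  h_17 = 41;  h_18 = 68;  h_19 = 156;  h_20 = 113
  h_21 = 74;  h_22 = 36;  h_23 = 241;  h_24 = 208;  h_25 = 48;  h_26 = 129
  h_27 = 230;  h_28 = 160;  h_29 = 121;  h_30 = 172;  h_31 = 52;  h_32 = 177
  h_33 = 210;  h_34 = 236;  h_35 = 193;  h_36 = 24;  h_37 = 104;  h_38 = 129
  h_39 = 78;  h_40 = 72;  h_41 = 201;  h_42 = 84;  h_43 = 140;  h_44 = 113
  h_45 = 154;  h_46 = 244;  h_47 = 145;  h_48 = 160;  h_49 = 96;  h_50 = 1
  h_51 = 246;  h_52 = 48;  h_53 = 25;  h_54 = 60;  h_55 = 164;  h_56 = 177
  h_57 = 162;  h_58 = 60;  h_59 = 97;  h_60 = 104;  h_61 = 24;  h_62 = 1
  h_63 = 222;  h_64 = 88;  h_65 = 105;  h_66 = 100;  h_67 = 124;  h_68 = 113
  h_69 = 234;  h_70 = 196;  h_71 = 49;  h_72 = 112;  h_73 = 144;  h_74 = 129
  h_75 = 6;  h_76 = 192;  h_77 = 185;  h_78 = 204;  h_79 = 20;  h_80 = 177
  h_81 = 114;  h_82 = 140;  h_83 = 1;  h_84 = 184;  h_85 = 200;  h_86 = 129
  h_87 = 110;  h_88 = 104;  h_89 = 9;  h_90 = 116;  h_91 = 108;  h_92 = 113
  h_93 = 58;  h_94 = 148;  h_95 = 209;  h_96 = 64;  h_97 = 192;  h_98 = 1
  h_99 = 22;  h_100 = 80;  h_101 = 89;  h_102 = 92;  h_103 = 132;  h_104 = 177
  h_105 = 66;  h_106 = 220;  h_107 = 161;  h_108 = 8;  h_109 = 120;  h_110 = 1
  h_111 = 254;  h_112 = 120;  h_113 = 169;  h_114 = 132;  h_115 = 92;  h_116 = 113
  h_117 = 138;  h_118 = 100;  h_119 = 113;  h_120 = 16;  h_121 = 240;  h_122 = 129
  h_123 = 38;  h_124 = 224;  h_125 = 249;  h_126 = 236;  h_127 = 244;  h_128 = 177
  h_129 = 18;  h_130 = 44;  h_131 = 65;  h_132 = 88;  h_133 = 40;  h_134 = 129
  h_135 = 142;  h_136 = 136;  h_137 = 73;  h_138 = 148;  h_139 = 76;  h_140 = 113
  h_141 = 218
h_142 = 214·218 + 44·113 + 177·76 = 52
h_143 = 214·52 + 44·218 + 177·113 = 17

17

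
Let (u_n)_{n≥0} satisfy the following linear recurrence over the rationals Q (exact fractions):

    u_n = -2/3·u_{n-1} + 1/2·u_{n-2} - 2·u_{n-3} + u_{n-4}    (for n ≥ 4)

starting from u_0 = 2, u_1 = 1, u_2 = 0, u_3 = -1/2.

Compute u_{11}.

u_4 = -2/3·-1/2 + 1/2·0 + -2·1 + 1·2 = 1/3
u_5 = -2/3·1/3 + 1/2·-1/2 + -2·0 + 1·1 = 19/36
u_6 = -2/3·19/36 + 1/2·1/3 + -2·-1/2 + 1·0 = 22/27
u_7 = -2/3·22/27 + 1/2·19/36 + -2·1/3 + 1·-1/2 = -937/648
u_8 = -2/3·-937/648 + 1/2·22/27 + -2·19/36 + 1·1/3 = 631/972
u_9 = -2/3·631/972 + 1/2·-937/648 + -2·22/27 + 1·19/36 = -26333/11664
u_10 = -2/3·-26333/11664 + 1/2·631/972 + -2·-937/648 + 1·22/27 = 48433/8748
u_11 = -2/3·48433/8748 + 1/2·-26333/11664 + -2·631/972 + 1·-937/648 = -1588105/209952

-1588105/209952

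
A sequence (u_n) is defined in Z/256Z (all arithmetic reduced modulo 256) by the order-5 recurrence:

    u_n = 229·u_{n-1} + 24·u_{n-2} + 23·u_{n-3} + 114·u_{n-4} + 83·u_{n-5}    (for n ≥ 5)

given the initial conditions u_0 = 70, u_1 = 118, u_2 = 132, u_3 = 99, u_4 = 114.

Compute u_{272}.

96

u_5 = 229·114 + 24·99 + 23·132 + 114·118 + 83·70 = 92
u_6 = 229·92 + 24·114 + 23·99 + 114·132 + 83·118 = 235
u_7 = 229·235 + 24·92 + 23·114 + 114·99 + 83·132 = 247
u_8 = 229·247 + 24·235 + 23·92 + 114·114 + 83·99 = 28
u_9 = 229·28 + 24·247 + 23·235 + 114·92 + 83·114 = 63
u_10 = 229·63 + 24·28 + 23·247 + 114·235 + 83·92 = 166
Continuing the recurrence:
  u_11 = 25;  u_12 = 35;  u_13 = 179;  u_14 = 255;  u_15 = 252;  u_16 = 26
  u_17 = 218;  u_18 = 173;  u_19 = 108;  u_20 = 178;  u_21 = 103;  u_22 = 63
  u_23 = 48;  u_24 = 97;  u_25 = 130;  u_26 = 37;  u_27 = 205;  u_28 = 73
  u_29 = 47;  u_30 = 238;  u_31 = 38;  u_32 = 128;  u_33 = 11;  u_34 = 122
  u_35 = 192;  u_36 = 127;  u_37 = 247;  u_38 = 0;  u_39 = 159;  u_40 = 58
  u_41 = 245;  u_42 = 247;  u_43 = 239;  u_44 = 87;  u_45 = 84;  u_46 = 50
  u_47 = 238;  u_48 = 93;  u_49 = 156;  u_50 = 38;  u_51 = 43;  u_52 = 159
  u_53 = 76;  u_54 = 65;  u_55 = 6;  u_56 = 9;  u_57 = 217;  u_58 = 21
  u_59 = 175;  u_60 = 246;  u_61 = 230;  u_62 = 60;  u_63 = 19;  u_64 = 146
  u_65 = 244;  u_66 = 243;  u_67 = 71;  u_68 = 100;  u_69 = 239;  u_70 = 222
  u_71 = 97;  u_72 = 155;  u_73 = 139;  u_74 = 239;  u_75 = 236;  u_76 = 122
  u_77 = 226;  u_78 = 77;  u_79 = 156;  u_80 = 234;  u_81 = 15;  u_82 = 239
  u_83 = 168;  u_84 = 209;  u_85 = 186;  u_86 = 93;  u_87 = 181;  u_88 = 225
  u_89 = 47;  u_90 = 30;  u_91 = 54;  u_92 = 56;  u_93 = 187;  u_94 = 250
  u_95 = 248;  u_96 = 135;  u_97 = 231;  u_98 = 136;  u_99 = 239;  u_100 = 210
  u_101 = 29;  u_102 = 143;  u_103 = 7;  u_104 = 71;  u_105 = 4;  u_106 = 242
  u_107 = 182;  u_108 = 189;  u_109 = 172;  u_110 = 254;  u_111 = 211;  u_112 = 47
  u_113 = 132;  u_114 = 81;  u_115 = 94;  u_116 = 225;  u_117 = 97;  u_118 = 45
  u_119 = 175;  u_120 = 38;  u_121 = 150;  u_122 = 244;  u_123 = 67;  u_124 = 242
  u_125 = 204;  u_126 = 123;  u_127 = 215;  u_128 = 172;  u_129 = 95;  u_130 = 86
  u_131 = 233;  u_132 = 83;  u_133 = 227;  u_134 = 223;  u_135 = 220;  u_136 = 154
  u_137 = 106;  u_138 = 237;  u_139 = 12;  u_140 = 98;  u_141 = 55;  u_142 = 95
  u_143 = 32;  u_144 = 1;  u_145 = 178;  u_146 = 85;  u_147 = 221;  u_148 = 121
  u_149 = 47;  u_150 = 206;  u_151 = 134;  u_152 = 240;  u_153 = 235;  u_154 = 186
  u_155 = 112;  u_156 = 15;  u_157 = 23;  u_158 = 16;  u_159 = 255;  u_160 = 170
  u_161 = 133;  u_162 = 103;  u_163 = 159;  u_164 = 55;  u_165 = 180;  u_166 = 114
  u_167 = 254;  u_168 = 29;  u_169 = 252;  u_170 = 22;  u_171 = 251;  u_172 = 127
  u_173 = 188;  u_174 = 33;  u_175 = 118;  u_176 = 121;  u_177 = 41;  u_178 = 69
  u_179 = 175;  u_180 = 214;  u_181 = 134;  u_182 = 172;  u_183 = 243;  u_184 = 146
  u_185 = 228;  u_186 = 131;  u_187 = 167;  u_188 = 244;  u_189 = 143;  u_190 = 14
  u_191 = 177;  u_192 = 75;  u_193 = 187;  u_194 = 207;  u_195 = 204;  u_196 = 122
  u_197 = 114;  u_198 = 141;  u_199 = 188;  u_200 = 26;  u_201 = 223;  u_202 = 143
  u_203 = 152;  u_204 = 241;  u_205 = 106;  u_206 = 13;  u_207 = 69;  u_208 = 17
  u_209 = 47;  u_210 = 254;  u_211 = 22;  u_212 = 168;  u_213 = 155;  u_214 = 186
  u_215 = 40;  u_216 = 23;  u_217 = 135;  u_218 = 152;  u_219 = 207;  u_220 = 194
  u_221 = 45;  u_222 = 127;  u_223 = 183;  u_224 = 39;  u_225 = 100;  u_226 = 178
  u_227 = 198;  u_228 = 125;  u_229 = 140;  u_230 = 110;  u_231 = 163;  u_232 = 143
  u_233 = 244;  u_234 = 177;  u_235 = 78;  u_236 = 209;  u_237 = 49;  u_238 = 93
  u_239 = 175;  u_240 = 6;  u_241 = 182;  u_242 = 100;  u_243 = 35;  u_244 = 114
  u_245 = 60;  u_246 = 11;  u_247 = 183;  u_248 = 60;  u_249 = 127;  u_250 = 6
  u_251 = 185;  u_252 = 131;  u_253 = 19;  u_254 = 191;  u_255 = 188;  u_256 = 26
  u_257 = 250;  u_258 = 45;  u_259 = 172;  u_260 = 18;  u_261 = 7;  u_262 = 127
  u_263 = 16;  u_264 = 161;  u_265 = 226;  u_266 = 133;  u_267 = 237;  u_268 = 169
  u_269 = 47;  u_270 = 174
u_271 = 229·174 + 24·47 + 23·169 + 114·237 + 83·133 = 230
u_272 = 229·230 + 24·174 + 23·47 + 114·169 + 83·237 = 96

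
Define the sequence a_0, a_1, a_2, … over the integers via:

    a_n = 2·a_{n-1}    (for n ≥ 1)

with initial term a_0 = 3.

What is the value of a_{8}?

a_1 = 2·3 = 6
a_2 = 2·6 = 12
a_3 = 2·12 = 24
a_4 = 2·24 = 48
a_5 = 2·48 = 96
a_6 = 2·96 = 192
a_7 = 2·192 = 384
a_8 = 2·384 = 768

768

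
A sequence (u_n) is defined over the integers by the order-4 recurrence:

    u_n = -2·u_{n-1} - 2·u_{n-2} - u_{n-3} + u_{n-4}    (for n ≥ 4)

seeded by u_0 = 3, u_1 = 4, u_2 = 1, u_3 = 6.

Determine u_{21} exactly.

u_4 = -2·6 + -2·1 + -1·4 + 1·3 = -15
u_5 = -2·-15 + -2·6 + -1·1 + 1·4 = 21
u_6 = -2·21 + -2·-15 + -1·6 + 1·1 = -17
u_7 = -2·-17 + -2·21 + -1·-15 + 1·6 = 13
u_8 = -2·13 + -2·-17 + -1·21 + 1·-15 = -28
u_9 = -2·-28 + -2·13 + -1·-17 + 1·21 = 68
u_10 = -2·68 + -2·-28 + -1·13 + 1·-17 = -110
u_11 = -2·-110 + -2·68 + -1·-28 + 1·13 = 125
u_12 = -2·125 + -2·-110 + -1·68 + 1·-28 = -126
u_13 = -2·-126 + -2·125 + -1·-110 + 1·68 = 180
u_14 = -2·180 + -2·-126 + -1·125 + 1·-110 = -343
u_15 = -2·-343 + -2·180 + -1·-126 + 1·125 = 577
u_16 = -2·577 + -2·-343 + -1·180 + 1·-126 = -774
u_17 = -2·-774 + -2·577 + -1·-343 + 1·180 = 917
u_18 = -2·917 + -2·-774 + -1·577 + 1·-343 = -1206
u_19 = -2·-1206 + -2·917 + -1·-774 + 1·577 = 1929
u_20 = -2·1929 + -2·-1206 + -1·917 + 1·-774 = -3137
u_21 = -2·-3137 + -2·1929 + -1·-1206 + 1·917 = 4539

4539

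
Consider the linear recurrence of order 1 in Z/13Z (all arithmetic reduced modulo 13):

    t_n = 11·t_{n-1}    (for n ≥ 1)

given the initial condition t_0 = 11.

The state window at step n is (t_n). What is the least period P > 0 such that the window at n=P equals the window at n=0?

12

n=0: window = (11)
n=1: window = (4)
n=2: window = (5)
n=3: window = (3)
n=4: window = (7)
n=5: window = (12)
n=6: window = (2)
n=7: window = (9)
n=8: window = (8)
n=9: window = (10)
n=10: window = (6)
n=11: window = (1)
n=12: window = (11)
window at n=12 equals window at n=0 → period = 12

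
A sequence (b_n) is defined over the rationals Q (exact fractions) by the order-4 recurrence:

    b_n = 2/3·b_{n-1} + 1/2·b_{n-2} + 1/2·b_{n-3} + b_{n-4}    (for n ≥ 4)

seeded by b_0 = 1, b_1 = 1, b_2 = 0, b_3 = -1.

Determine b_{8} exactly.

3713/1944

b_4 = 2/3·-1 + 1/2·0 + 1/2·1 + 1·1 = 5/6
b_5 = 2/3·5/6 + 1/2·-1 + 1/2·0 + 1·1 = 19/18
b_6 = 2/3·19/18 + 1/2·5/6 + 1/2·-1 + 1·0 = 67/108
b_7 = 2/3·67/108 + 1/2·19/18 + 1/2·5/6 + 1·-1 = 29/81
b_8 = 2/3·29/81 + 1/2·67/108 + 1/2·19/18 + 1·5/6 = 3713/1944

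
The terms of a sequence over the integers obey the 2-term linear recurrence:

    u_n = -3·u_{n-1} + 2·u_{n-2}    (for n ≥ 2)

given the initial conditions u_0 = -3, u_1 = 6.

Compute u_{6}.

-3804

u_2 = -3·6 + 2·-3 = -24
u_3 = -3·-24 + 2·6 = 84
u_4 = -3·84 + 2·-24 = -300
u_5 = -3·-300 + 2·84 = 1068
u_6 = -3·1068 + 2·-300 = -3804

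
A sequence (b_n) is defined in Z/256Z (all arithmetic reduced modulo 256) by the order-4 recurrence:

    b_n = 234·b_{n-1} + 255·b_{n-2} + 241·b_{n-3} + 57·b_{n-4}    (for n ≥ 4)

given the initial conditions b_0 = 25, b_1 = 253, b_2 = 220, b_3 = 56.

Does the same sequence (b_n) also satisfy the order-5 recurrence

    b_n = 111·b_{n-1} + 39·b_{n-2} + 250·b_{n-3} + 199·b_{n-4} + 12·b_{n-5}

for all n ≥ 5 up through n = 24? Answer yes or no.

no

Terms b_0..b_24: 25, 253, 220, 56, 18, 173, 196, 229, 109, 198, 200, 164, 203, 72, 241, 161, 52, 208, 38, 185, 88, 205, 169, 182, 72
n=5: candidate gives 5, actual b_5 = 173 ✗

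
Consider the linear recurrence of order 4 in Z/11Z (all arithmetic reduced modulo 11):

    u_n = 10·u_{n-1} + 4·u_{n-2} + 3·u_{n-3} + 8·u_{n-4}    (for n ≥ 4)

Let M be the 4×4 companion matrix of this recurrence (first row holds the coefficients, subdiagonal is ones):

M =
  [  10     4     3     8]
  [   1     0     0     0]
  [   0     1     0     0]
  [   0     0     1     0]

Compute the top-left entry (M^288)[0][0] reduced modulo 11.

(M^288)[0][0] is the top entry after applying M 288 times to the unit state (1, 0, 0, 0). Equivalently it is h_{291} for the auxiliary sequence (h_n) obeying the same recurrence with h_3 = 1 and h_i = 0 for 0 ≤ i < 3:
h_4 = 10·1 + 4·0 + 3·0 + 8·0 = 10
h_5 = 10·10 + 4·1 + 3·0 + 8·0 = 5
h_6 = 10·5 + 4·10 + 3·1 + 8·0 = 5
h_7 = 10·5 + 4·5 + 3·10 + 8·1 = 9
h_8 = 10·9 + 4·5 + 3·5 + 8·10 = 7
h_9 = 10·7 + 4·9 + 3·5 + 8·5 = 7
h_10 = 10·7 + 4·7 + 3·9 + 8·5 = 0
h_11 = 10·0 + 4·7 + 3·7 + 8·9 = 0
h_12 = 10·0 + 4·0 + 3·7 + 8·7 = 0
h_13 = 10·0 + 4·0 + 3·0 + 8·7 = 1
(h_10, h_11, h_12, h_13) = (0, 0, 0, 1) = (h_0, h_1, h_2, h_3), so the sequence has period 10.
291 ≡ 1 (mod 10), hence h_291 = h_1 = 0.

0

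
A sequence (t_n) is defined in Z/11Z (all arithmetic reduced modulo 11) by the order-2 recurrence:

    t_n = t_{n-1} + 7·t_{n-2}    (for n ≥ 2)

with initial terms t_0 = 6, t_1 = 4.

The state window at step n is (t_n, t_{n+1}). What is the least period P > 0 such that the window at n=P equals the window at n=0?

n=0: window = (6, 4)
n=1: window = (4, 2)
n=2: window = (2, 8)
n=3: window = (8, 0)
n=4: window = (0, 1)
n=5: window = (1, 1)
n=6: window = (1, 8)
n=7: window = (8, 4)
n=8: window = (4, 5)
n=9: window = (5, 0)
n=10: window = (0, 2)
n=11: window = (2, 2)
n=12: window = (2, 5)
n=13: window = (5, 8)
n=14: window = (8, 10)
n=15: window = (10, 0)
n=16: window = (0, 4)
n=17: window = (4, 4)
n=18: window = (4, 10)
n=19: window = (10, 5)
n=20: window = (5, 9)
n=21: window = (9, 0)
n=22: window = (0, 8)
n=23: window = (8, 8)
n=24: window = (8, 9)
n=25: window = (9, 10)
n=26: window = (10, 7)
n=27: window = (7, 0)
n=28: window = (0, 5)
n=29: window = (5, 5)
n=30: window = (5, 7)
n=31: window = (7, 9)
n=32: window = (9, 3)
n=33: window = (3, 0)
n=34: window = (0, 10)
n=35: window = (10, 10)
n=36: window = (10, 3)
n=37: window = (3, 7)
n=38: window = (7, 6)
n=39: window = (6, 0)
n=40: window = (0, 9)
…
n=58: window = (0, 6)
n=59: window = (6, 6)
n=60: window = (6, 4)
window at n=60 equals window at n=0 → period = 60

60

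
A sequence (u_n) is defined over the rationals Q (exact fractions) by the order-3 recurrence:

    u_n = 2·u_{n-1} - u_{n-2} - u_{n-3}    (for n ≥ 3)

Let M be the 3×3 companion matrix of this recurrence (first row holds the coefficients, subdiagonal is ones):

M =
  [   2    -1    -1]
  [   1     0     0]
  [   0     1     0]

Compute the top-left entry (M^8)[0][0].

(M^8)[0][0] is the top entry after applying M 8 times to the unit state (1, 0, 0). Equivalently it is h_{10} for the auxiliary sequence (h_n) obeying the same recurrence with h_2 = 1 and h_i = 0 for 0 ≤ i < 2:
h_3 = 2·1 + -1·0 + -1·0 = 2
h_4 = 2·2 + -1·1 + -1·0 = 3
h_5 = 2·3 + -1·2 + -1·1 = 3
h_6 = 2·3 + -1·3 + -1·2 = 1
h_7 = 2·1 + -1·3 + -1·3 = -4
h_8 = 2·-4 + -1·1 + -1·3 = -12
h_9 = 2·-12 + -1·-4 + -1·1 = -21
h_10 = 2·-21 + -1·-12 + -1·-4 = -26

-26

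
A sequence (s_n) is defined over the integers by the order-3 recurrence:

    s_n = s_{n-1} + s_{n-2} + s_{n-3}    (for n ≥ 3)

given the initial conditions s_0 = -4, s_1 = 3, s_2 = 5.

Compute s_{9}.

s_3 = 1·5 + 1·3 + 1·-4 = 4
s_4 = 1·4 + 1·5 + 1·3 = 12
s_5 = 1·12 + 1·4 + 1·5 = 21
s_6 = 1·21 + 1·12 + 1·4 = 37
s_7 = 1·37 + 1·21 + 1·12 = 70
s_8 = 1·70 + 1·37 + 1·21 = 128
s_9 = 1·128 + 1·70 + 1·37 = 235

235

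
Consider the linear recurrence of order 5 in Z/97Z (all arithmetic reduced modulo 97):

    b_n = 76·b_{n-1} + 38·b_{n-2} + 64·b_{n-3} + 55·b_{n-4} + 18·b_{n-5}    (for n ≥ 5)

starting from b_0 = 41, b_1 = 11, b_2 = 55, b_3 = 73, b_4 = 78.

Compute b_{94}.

b_5 = 76·78 + 38·73 + 64·55 + 55·11 + 18·41 = 82
b_6 = 76·82 + 38·78 + 64·73 + 55·55 + 18·11 = 19
b_7 = 76·19 + 38·82 + 64·78 + 55·73 + 18·55 = 7
b_8 = 76·7 + 38·19 + 64·82 + 55·78 + 18·73 = 78
b_9 = 76·78 + 38·7 + 64·19 + 55·82 + 18·78 = 35
b_10 = 76·35 + 38·78 + 64·7 + 55·19 + 18·82 = 57
b_11 = 76·57 + 38·35 + 64·78 + 55·7 + 18·19 = 32
b_12 = 76·32 + 38·57 + 64·35 + 55·78 + 18·7 = 2
b_13 = 76·2 + 38·32 + 64·57 + 55·35 + 18·78 = 3
b_14 = 76·3 + 38·2 + 64·32 + 55·57 + 18·35 = 6
b_15 = 76·6 + 38·3 + 64·2 + 55·32 + 18·57 = 89
b_16 = 76·89 + 38·6 + 64·3 + 55·2 + 18·32 = 13
b_17 = 76·13 + 38·89 + 64·6 + 55·3 + 18·2 = 8
b_18 = 76·8 + 38·13 + 64·89 + 55·6 + 18·3 = 4
b_19 = 76·4 + 38·8 + 64·13 + 55·89 + 18·6 = 41
b_20 = 76·41 + 38·4 + 64·8 + 55·13 + 18·89 = 83
b_21 = 76·83 + 38·41 + 64·4 + 55·8 + 18·13 = 66
b_22 = 76·66 + 38·83 + 64·41 + 55·4 + 18·8 = 3
b_23 = 76·3 + 38·66 + 64·83 + 55·41 + 18·4 = 93
b_24 = 76·93 + 38·3 + 64·66 + 55·83 + 18·41 = 25
b_25 = 76·25 + 38·93 + 64·3 + 55·66 + 18·83 = 80
b_26 = 76·80 + 38·25 + 64·93 + 55·3 + 18·66 = 76
b_27 = 76·76 + 38·80 + 64·25 + 55·93 + 18·3 = 65
b_28 = 76·65 + 38·76 + 64·80 + 55·25 + 18·93 = 89
b_29 = 76·89 + 38·65 + 64·76 + 55·80 + 18·25 = 33
b_30 = 76·33 + 38·89 + 64·65 + 55·76 + 18·80 = 53
b_31 = 76·53 + 38·33 + 64·89 + 55·65 + 18·76 = 13
b_32 = 76·13 + 38·53 + 64·33 + 55·89 + 18·65 = 24
b_33 = 76·24 + 38·13 + 64·53 + 55·33 + 18·89 = 9
b_34 = 76·9 + 38·24 + 64·13 + 55·53 + 18·33 = 20
b_35 = 76·20 + 38·9 + 64·24 + 55·13 + 18·53 = 23
b_36 = 76·23 + 38·20 + 64·9 + 55·24 + 18·13 = 79
b_37 = 76·79 + 38·23 + 64·20 + 55·9 + 18·24 = 64
b_38 = 76·64 + 38·79 + 64·23 + 55·20 + 18·9 = 27
b_39 = 76·27 + 38·64 + 64·79 + 55·23 + 18·20 = 10
b_40 = 76·10 + 38·27 + 64·64 + 55·79 + 18·23 = 68
b_41 = 76·68 + 38·10 + 64·27 + 55·64 + 18·79 = 93
b_42 = 76·93 + 38·68 + 64·10 + 55·27 + 18·64 = 28
b_43 = 76·28 + 38·93 + 64·68 + 55·10 + 18·27 = 89
b_44 = 76·89 + 38·28 + 64·93 + 55·68 + 18·10 = 46
b_45 = 76·46 + 38·89 + 64·28 + 55·93 + 18·68 = 71
b_46 = 76·71 + 38·46 + 64·89 + 55·28 + 18·93 = 49
b_47 = 76·49 + 38·71 + 64·46 + 55·89 + 18·28 = 21
b_48 = 76·21 + 38·49 + 64·71 + 55·46 + 18·89 = 9
b_49 = 76·9 + 38·21 + 64·49 + 55·71 + 18·46 = 39
b_50 = 76·39 + 38·9 + 64·21 + 55·49 + 18·71 = 87
b_51 = 76·87 + 38·39 + 64·9 + 55·21 + 18·49 = 37
b_52 = 76·37 + 38·87 + 64·39 + 55·9 + 18·21 = 78
b_53 = 76·78 + 38·37 + 64·87 + 55·39 + 18·9 = 77
b_54 = 76·77 + 38·78 + 64·37 + 55·87 + 18·39 = 84
b_55 = 76·84 + 38·77 + 64·78 + 55·37 + 18·87 = 55
b_56 = 76·55 + 38·84 + 64·77 + 55·78 + 18·37 = 87
b_57 = 76·87 + 38·55 + 64·84 + 55·77 + 18·78 = 26
b_58 = 76·26 + 38·87 + 64·55 + 55·84 + 18·77 = 64
b_59 = 76·64 + 38·26 + 64·87 + 55·55 + 18·84 = 49
b_60 = 76·49 + 38·64 + 64·26 + 55·87 + 18·55 = 15
b_61 = 76·15 + 38·49 + 64·64 + 55·26 + 18·87 = 6
b_62 = 76·6 + 38·15 + 64·49 + 55·64 + 18·26 = 2
b_63 = 76·2 + 38·6 + 64·15 + 55·49 + 18·64 = 46
b_64 = 76·46 + 38·2 + 64·6 + 55·15 + 18·49 = 37
b_65 = 76·37 + 38·46 + 64·2 + 55·6 + 18·15 = 50
b_66 = 76·50 + 38·37 + 64·46 + 55·2 + 18·6 = 26
b_67 = 76·26 + 38·50 + 64·37 + 55·46 + 18·2 = 80
b_68 = 76·80 + 38·26 + 64·50 + 55·37 + 18·46 = 36
b_69 = 76·36 + 38·80 + 64·26 + 55·50 + 18·37 = 89
b_70 = 76·89 + 38·36 + 64·80 + 55·26 + 18·50 = 62
b_71 = 76·62 + 38·89 + 64·36 + 55·80 + 18·26 = 37
b_72 = 76·37 + 38·62 + 64·89 + 55·36 + 18·80 = 25
b_73 = 76·25 + 38·37 + 64·62 + 55·89 + 18·36 = 13
b_74 = 76·13 + 38·25 + 64·37 + 55·62 + 18·89 = 6
b_75 = 76·6 + 38·13 + 64·25 + 55·37 + 18·62 = 75
b_76 = 76·75 + 38·6 + 64·13 + 55·25 + 18·37 = 71
b_77 = 76·71 + 38·75 + 64·6 + 55·13 + 18·25 = 95
b_78 = 76·95 + 38·71 + 64·75 + 55·6 + 18·13 = 53
b_79 = 76·53 + 38·95 + 64·71 + 55·75 + 18·6 = 22
b_80 = 76·22 + 38·53 + 64·95 + 55·71 + 18·75 = 83
b_81 = 76·83 + 38·22 + 64·53 + 55·95 + 18·71 = 64
b_82 = 76·64 + 38·83 + 64·22 + 55·53 + 18·95 = 83
b_83 = 76·83 + 38·64 + 64·83 + 55·22 + 18·53 = 17
b_84 = 76·17 + 38·83 + 64·64 + 55·83 + 18·22 = 20
b_85 = 76·20 + 38·17 + 64·83 + 55·64 + 18·83 = 76
b_86 = 76·76 + 38·20 + 64·17 + 55·83 + 18·64 = 52
b_87 = 76·52 + 38·76 + 64·20 + 55·17 + 18·83 = 73
b_88 = 76·73 + 38·52 + 64·76 + 55·20 + 18·17 = 20
b_89 = 76·20 + 38·73 + 64·52 + 55·76 + 18·20 = 37
b_90 = 76·37 + 38·20 + 64·73 + 55·52 + 18·76 = 56
b_91 = 76·56 + 38·37 + 64·20 + 55·73 + 18·52 = 59
b_92 = 76·59 + 38·56 + 64·37 + 55·20 + 18·73 = 45
b_93 = 76·45 + 38·59 + 64·56 + 55·37 + 18·20 = 1
b_94 = 76·1 + 38·45 + 64·59 + 55·56 + 18·37 = 93

93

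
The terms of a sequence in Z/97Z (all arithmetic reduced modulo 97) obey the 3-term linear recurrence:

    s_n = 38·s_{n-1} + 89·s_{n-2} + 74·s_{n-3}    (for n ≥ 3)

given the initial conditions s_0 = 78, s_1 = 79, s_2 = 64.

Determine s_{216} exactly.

s_3 = 38·64 + 89·79 + 74·78 = 6
s_4 = 38·6 + 89·64 + 74·79 = 33
s_5 = 38·33 + 89·6 + 74·64 = 25
s_6 = 38·25 + 89·33 + 74·6 = 63
s_7 = 38·63 + 89·25 + 74·33 = 77
s_8 = 38·77 + 89·63 + 74·25 = 4
Continuing the recurrence:
  s_9 = 27;  s_10 = 96;  s_11 = 42;  s_12 = 13;  s_13 = 84;  s_14 = 85
  s_15 = 28;  s_16 = 4;  s_17 = 10;  s_18 = 92;  s_19 = 26;  s_20 = 22
  s_21 = 64;  s_22 = 9;  s_23 = 3;  s_24 = 25;  s_25 = 40;  s_26 = 87
  s_27 = 83;  s_28 = 83;  s_29 = 4;  s_30 = 4;  s_31 = 54;  s_32 = 85
  s_33 = 87;  s_34 = 26;  s_35 = 83;  s_36 = 72;  s_37 = 19;  s_38 = 80
  s_39 = 68;  s_40 = 52;  s_41 = 77;  s_42 = 73;  s_43 = 89;  s_44 = 57
  s_45 = 66;  s_46 = 5;  s_47 = 0;  s_48 = 91;  s_49 = 45;  s_50 = 12
  s_51 = 40;  s_52 = 1;  s_53 = 24;  s_54 = 81;  s_55 = 50;  s_56 = 21
  s_57 = 87;  s_58 = 48;  s_59 = 63;  s_60 = 9;  s_61 = 92;  s_62 = 35
  s_63 = 96;  s_64 = 88;  s_65 = 25;  s_66 = 75;  s_67 = 44;  s_68 = 12
  s_69 = 28;  s_70 = 53;  s_71 = 59;  s_72 = 10;  s_73 = 47;  s_74 = 58
  s_75 = 46;  s_76 = 9;  s_77 = 95;  s_78 = 55;  s_79 = 56;  s_80 = 85
  s_81 = 62;  s_82 = 0;  s_83 = 71;  s_84 = 11;  s_85 = 44;  s_86 = 48
  s_87 = 55;  s_88 = 15;  s_89 = 93;  s_90 = 15;  s_91 = 63;  s_92 = 38
  s_93 = 13;  s_94 = 2;  s_95 = 68;  s_96 = 38;  s_97 = 78;  s_98 = 29
  s_99 = 89;  s_100 = 95;  s_101 = 0;  s_102 = 6;  s_103 = 80;  s_104 = 82
  s_105 = 10;  s_106 = 18;  s_107 = 76;  s_108 = 89;  s_109 = 32;  s_110 = 17
  s_111 = 89;  s_112 = 85;  s_113 = 90;  s_114 = 14;  s_115 = 88;  s_116 = 95
  s_117 = 62;  s_118 = 57;  s_119 = 67;  s_120 = 82;  s_121 = 8;  s_122 = 47
  s_123 = 30;  s_124 = 95;  s_125 = 58;  s_126 = 75;  s_127 = 7;  s_128 = 78
  s_129 = 19;  s_130 = 34;  s_131 = 25;  s_132 = 47;  s_133 = 28;  s_134 = 16
  s_135 = 79;  s_136 = 96;  s_137 = 29;  s_138 = 69;  s_139 = 85;  s_140 = 71
  s_141 = 43;  s_142 = 81;  s_143 = 34;  s_144 = 43;  s_145 = 81;  s_146 = 12
  s_147 = 80;  s_148 = 14;  s_149 = 4;  s_150 = 43;  s_151 = 19;  s_152 = 92
  s_153 = 27;  s_154 = 47;  s_155 = 36;  s_156 = 80;  s_157 = 22;  s_158 = 47
  s_159 = 61;  s_160 = 78;  s_161 = 37;  s_162 = 58;  s_163 = 17;  s_164 = 10
  s_165 = 74;  s_166 = 13;  s_167 = 60;  s_168 = 86;  s_169 = 64;  s_170 = 73
  s_171 = 90;  s_172 = 6;  s_173 = 60;  s_174 = 65;  s_175 = 9;  s_176 = 91
  s_177 = 48;  s_178 = 16;  s_179 = 71;  s_180 = 11;  s_181 = 64;  s_182 = 32
  s_183 = 63;  s_184 = 84;  s_185 = 12;  s_186 = 81;  s_187 = 80;  s_188 = 79
  s_189 = 14;  s_190 = 0;  s_191 = 11;  s_192 = 96;  s_193 = 68;  s_194 = 11
  s_195 = 91;  s_196 = 60;  s_197 = 38;  s_198 = 35;  s_199 = 34;  s_200 = 41
  s_201 = 93;  s_202 = 96;  s_203 = 21;  s_204 = 25;  s_205 = 29;  s_206 = 31
  s_207 = 80;  s_208 = 88;  s_209 = 51;  s_210 = 73;  s_211 = 51;  s_212 = 84
  s_213 = 38;  s_214 = 84
s_215 = 38·84 + 89·38 + 74·84 = 83
s_216 = 38·83 + 89·84 + 74·38 = 56

56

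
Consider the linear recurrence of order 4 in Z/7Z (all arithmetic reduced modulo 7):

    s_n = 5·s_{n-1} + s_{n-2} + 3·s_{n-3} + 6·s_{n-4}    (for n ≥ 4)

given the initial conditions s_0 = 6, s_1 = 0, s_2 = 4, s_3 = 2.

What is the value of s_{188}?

s_4 = 5·2 + 1·4 + 3·0 + 6·6 = 1
s_5 = 5·1 + 1·2 + 3·4 + 6·0 = 5
s_6 = 5·5 + 1·1 + 3·2 + 6·4 = 0
s_7 = 5·0 + 1·5 + 3·1 + 6·2 = 6
s_8 = 5·6 + 1·0 + 3·5 + 6·1 = 2
s_9 = 5·2 + 1·6 + 3·0 + 6·5 = 4
s_10 = 5·4 + 1·2 + 3·6 + 6·0 = 5
s_11 = 5·5 + 1·4 + 3·2 + 6·6 = 1
s_12 = 5·1 + 1·5 + 3·4 + 6·2 = 6
s_13 = 5·6 + 1·1 + 3·5 + 6·4 = 0
s_14 = 5·0 + 1·6 + 3·1 + 6·5 = 4
s_15 = 5·4 + 1·0 + 3·6 + 6·1 = 2
(s_12, s_13, s_14, s_15) = (6, 0, 4, 2) = (s_0, s_1, s_2, s_3), so the sequence has period 12.
188 ≡ 8 (mod 12), hence s_188 = s_8 = 2.

2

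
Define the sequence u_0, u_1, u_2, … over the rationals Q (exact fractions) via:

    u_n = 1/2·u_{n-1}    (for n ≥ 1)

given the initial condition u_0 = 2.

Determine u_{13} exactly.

u_1 = 1/2·2 = 1
u_2 = 1/2·1 = 1/2
u_3 = 1/2·1/2 = 1/4
u_4 = 1/2·1/4 = 1/8
u_5 = 1/2·1/8 = 1/16
u_6 = 1/2·1/16 = 1/32
u_7 = 1/2·1/32 = 1/64
u_8 = 1/2·1/64 = 1/128
u_9 = 1/2·1/128 = 1/256
u_10 = 1/2·1/256 = 1/512
u_11 = 1/2·1/512 = 1/1024
u_12 = 1/2·1/1024 = 1/2048
u_13 = 1/2·1/2048 = 1/4096

1/4096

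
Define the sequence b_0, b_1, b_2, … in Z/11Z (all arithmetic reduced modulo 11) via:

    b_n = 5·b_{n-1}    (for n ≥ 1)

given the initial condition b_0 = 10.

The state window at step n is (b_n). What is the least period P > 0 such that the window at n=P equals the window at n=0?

5

n=0: window = (10)
n=1: window = (6)
n=2: window = (8)
n=3: window = (7)
n=4: window = (2)
n=5: window = (10)
window at n=5 equals window at n=0 → period = 5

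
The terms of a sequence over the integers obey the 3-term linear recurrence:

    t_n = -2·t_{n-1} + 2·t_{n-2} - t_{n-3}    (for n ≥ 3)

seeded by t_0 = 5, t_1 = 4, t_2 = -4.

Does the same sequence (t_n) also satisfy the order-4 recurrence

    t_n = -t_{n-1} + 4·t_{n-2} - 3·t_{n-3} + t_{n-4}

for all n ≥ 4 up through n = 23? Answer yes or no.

Terms t_0..t_23: 5, 4, -4, 11, -34, 94, -267, 756, -2140, 6059, -17154, 48566, -137499, 389284, -1102132, 3120331, -8834210, 25011214, -70811179, 200478996, -567591564, 1606952299, -4549566722, 12880629606
n=4: candidate gives -34, actual t_4 = -34 ✓
n=5: candidate gives 94, actual t_5 = 94 ✓
n=6: candidate gives -267, actual t_6 = -267 ✓
n=7: candidate gives 756, actual t_7 = 756 ✓
n=8: candidate gives -2140, actual t_8 = -2140 ✓
n=9: candidate gives 6059, actual t_9 = 6059 ✓
n=10: candidate gives -17154, actual t_10 = -17154 ✓
n=11: candidate gives 48566, actual t_11 = 48566 ✓
n=12: candidate gives -137499, actual t_12 = -137499 ✓
n=13: candidate gives 389284, actual t_13 = 389284 ✓
n=14: candidate gives -1102132, actual t_14 = -1102132 ✓
n=15: candidate gives 3120331, actual t_15 = 3120331 ✓
n=16: candidate gives -8834210, actual t_16 = -8834210 ✓
n=17: candidate gives 25011214, actual t_17 = 25011214 ✓
n=18: candidate gives -70811179, actual t_18 = -70811179 ✓
n=19: candidate gives 200478996, actual t_19 = 200478996 ✓
n=20: candidate gives -567591564, actual t_20 = -567591564 ✓
n=21: candidate gives 1606952299, actual t_21 = 1606952299 ✓
n=22: candidate gives -4549566722, actual t_22 = -4549566722 ✓
n=23: candidate gives 12880629606, actual t_23 = 12880629606 ✓

yes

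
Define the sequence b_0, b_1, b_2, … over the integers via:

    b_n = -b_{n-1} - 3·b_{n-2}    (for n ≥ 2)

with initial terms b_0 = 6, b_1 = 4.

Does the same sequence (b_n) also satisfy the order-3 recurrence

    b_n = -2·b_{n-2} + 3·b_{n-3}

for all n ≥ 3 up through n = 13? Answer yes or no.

Terms b_0..b_13: 6, 4, -22, 10, 56, -86, -82, 340, -94, -926, 1208, 1570, -5194, 484
n=3: candidate gives 10, actual b_3 = 10 ✓
n=4: candidate gives 56, actual b_4 = 56 ✓
n=5: candidate gives -86, actual b_5 = -86 ✓
n=6: candidate gives -82, actual b_6 = -82 ✓
n=7: candidate gives 340, actual b_7 = 340 ✓
n=8: candidate gives -94, actual b_8 = -94 ✓
n=9: candidate gives -926, actual b_9 = -926 ✓
n=10: candidate gives 1208, actual b_10 = 1208 ✓
n=11: candidate gives 1570, actual b_11 = 1570 ✓
n=12: candidate gives -5194, actual b_12 = -5194 ✓
n=13: candidate gives 484, actual b_13 = 484 ✓

yes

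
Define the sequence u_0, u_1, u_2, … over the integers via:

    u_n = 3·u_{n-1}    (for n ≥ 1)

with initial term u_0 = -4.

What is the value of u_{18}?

-1549681956

u_1 = 3·-4 = -12
u_2 = 3·-12 = -36
u_3 = 3·-36 = -108
u_4 = 3·-108 = -324
u_5 = 3·-324 = -972
u_6 = 3·-972 = -2916
u_7 = 3·-2916 = -8748
u_8 = 3·-8748 = -26244
u_9 = 3·-26244 = -78732
u_10 = 3·-78732 = -236196
u_11 = 3·-236196 = -708588
u_12 = 3·-708588 = -2125764
u_13 = 3·-2125764 = -6377292
u_14 = 3·-6377292 = -19131876
u_15 = 3·-19131876 = -57395628
u_16 = 3·-57395628 = -172186884
u_17 = 3·-172186884 = -516560652
u_18 = 3·-516560652 = -1549681956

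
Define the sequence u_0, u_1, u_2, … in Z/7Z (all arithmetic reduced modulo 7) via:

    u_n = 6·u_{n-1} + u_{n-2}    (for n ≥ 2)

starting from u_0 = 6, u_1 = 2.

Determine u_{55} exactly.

6

u_2 = 6·2 + 1·6 = 4
u_3 = 6·4 + 1·2 = 5
u_4 = 6·5 + 1·4 = 6
u_5 = 6·6 + 1·5 = 6
u_6 = 6·6 + 1·6 = 0
u_7 = 6·0 + 1·6 = 6
u_8 = 6·6 + 1·0 = 1
u_9 = 6·1 + 1·6 = 5
u_10 = 6·5 + 1·1 = 3
u_11 = 6·3 + 1·5 = 2
u_12 = 6·2 + 1·3 = 1
u_13 = 6·1 + 1·2 = 1
u_14 = 6·1 + 1·1 = 0
u_15 = 6·0 + 1·1 = 1
u_16 = 6·1 + 1·0 = 6
u_17 = 6·6 + 1·1 = 2
(u_16, u_17) = (6, 2) = (u_0, u_1), so the sequence has period 16.
55 ≡ 7 (mod 16), hence u_55 = u_7 = 6.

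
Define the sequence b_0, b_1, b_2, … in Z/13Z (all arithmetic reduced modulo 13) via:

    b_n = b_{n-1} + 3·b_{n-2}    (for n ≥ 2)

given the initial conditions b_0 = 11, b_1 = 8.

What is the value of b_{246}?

7

b_2 = 1·8 + 3·11 = 2
b_3 = 1·2 + 3·8 = 0
b_4 = 1·0 + 3·2 = 6
b_5 = 1·6 + 3·0 = 6
b_6 = 1·6 + 3·6 = 11
b_7 = 1·11 + 3·6 = 3
Continuing the recurrence:
  b_8 = 10;  b_9 = 6;  b_10 = 10;  b_11 = 2;  b_12 = 6;  b_13 = 12
  b_14 = 4;  b_15 = 1;  b_16 = 0;  b_17 = 3;  b_18 = 3;  b_19 = 12
  b_20 = 8;  b_21 = 5;  b_22 = 3;  b_23 = 5;  b_24 = 1;  b_25 = 3
  b_26 = 6;  b_27 = 2;  b_28 = 7;  b_29 = 0;  b_30 = 8;  b_31 = 8
  b_32 = 6;  b_33 = 4;  b_34 = 9;  b_35 = 8;  b_36 = 9;  b_37 = 7
  b_38 = 8;  b_39 = 3;  b_40 = 1;  b_41 = 10;  b_42 = 0;  b_43 = 4
  b_44 = 4;  b_45 = 3;  b_46 = 2;  b_47 = 11;  b_48 = 4;  b_49 = 11
  b_50 = 10;  b_51 = 4;  b_52 = 8;  b_53 = 7;  b_54 = 5;  b_55 = 0
  b_56 = 2;  b_57 = 2;  b_58 = 8;  b_59 = 1;  b_60 = 12;  b_61 = 2
  b_62 = 12;  b_63 = 5;  b_64 = 2;  b_65 = 4;  b_66 = 10;  b_67 = 9
  b_68 = 0;  b_69 = 1;  b_70 = 1;  b_71 = 4;  b_72 = 7;  b_73 = 6
  b_74 = 1;  b_75 = 6;  b_76 = 9;  b_77 = 1;  b_78 = 2;  b_79 = 5
  b_80 = 11;  b_81 = 0;  b_82 = 7;  b_83 = 7;  b_84 = 2;  b_85 = 10
  b_86 = 3;  b_87 = 7;  b_88 = 3;  b_89 = 11;  b_90 = 7;  b_91 = 1
  b_92 = 9;  b_93 = 12;  b_94 = 0;  b_95 = 10;  b_96 = 10;  b_97 = 1
  b_98 = 5;  b_99 = 8;  b_100 = 10;  b_101 = 8;  b_102 = 12;  b_103 = 10
  b_104 = 7;  b_105 = 11;  b_106 = 6;  b_107 = 0;  b_108 = 5;  b_109 = 5
  b_110 = 7;  b_111 = 9;  b_112 = 4;  b_113 = 5;  b_114 = 4;  b_115 = 6
  b_116 = 5;  b_117 = 10;  b_118 = 12;  b_119 = 3;  b_120 = 0;  b_121 = 9
  b_122 = 9;  b_123 = 10;  b_124 = 11;  b_125 = 2;  b_126 = 9;  b_127 = 2
  b_128 = 3;  b_129 = 9;  b_130 = 5;  b_131 = 6;  b_132 = 8;  b_133 = 0
  b_134 = 11;  b_135 = 11;  b_136 = 5;  b_137 = 12;  b_138 = 1;  b_139 = 11
  b_140 = 1;  b_141 = 8;  b_142 = 11;  b_143 = 9;  b_144 = 3;  b_145 = 4
  b_146 = 0;  b_147 = 12;  b_148 = 12;  b_149 = 9;  b_150 = 6;  b_151 = 7
  b_152 = 12;  b_153 = 7;  b_154 = 4;  b_155 = 12;  b_156 = 11;  b_157 = 8
  b_158 = 2;  b_159 = 0;  b_160 = 6;  b_161 = 6;  b_162 = 11;  b_163 = 3
  b_164 = 10;  b_165 = 6;  b_166 = 10;  b_167 = 2;  b_168 = 6;  b_169 = 12
  b_170 = 4;  b_171 = 1;  b_172 = 0;  b_173 = 3;  b_174 = 3;  b_175 = 12
  b_176 = 8;  b_177 = 5;  b_178 = 3;  b_179 = 5;  b_180 = 1;  b_181 = 3
  b_182 = 6;  b_183 = 2;  b_184 = 7;  b_185 = 0;  b_186 = 8;  b_187 = 8
  b_188 = 6;  b_189 = 4;  b_190 = 9;  b_191 = 8;  b_192 = 9;  b_193 = 7
  b_194 = 8;  b_195 = 3;  b_196 = 1;  b_197 = 10;  b_198 = 0;  b_199 = 4
  b_200 = 4;  b_201 = 3;  b_202 = 2;  b_203 = 11;  b_204 = 4;  b_205 = 11
  b_206 = 10;  b_207 = 4;  b_208 = 8;  b_209 = 7;  b_210 = 5;  b_211 = 0
  b_212 = 2;  b_213 = 2;  b_214 = 8;  b_215 = 1;  b_216 = 12;  b_217 = 2
  b_218 = 12;  b_219 = 5;  b_220 = 2;  b_221 = 4;  b_222 = 10;  b_223 = 9
  b_224 = 0;  b_225 = 1;  b_226 = 1;  b_227 = 4;  b_228 = 7;  b_229 = 6
  b_230 = 1;  b_231 = 6;  b_232 = 9;  b_233 = 1;  b_234 = 2;  b_235 = 5
  b_236 = 11;  b_237 = 0;  b_238 = 7;  b_239 = 7;  b_240 = 2;  b_241 = 10
  b_242 = 3;  b_243 = 7;  b_244 = 3
b_245 = 1·3 + 3·7 = 11
b_246 = 1·11 + 3·3 = 7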